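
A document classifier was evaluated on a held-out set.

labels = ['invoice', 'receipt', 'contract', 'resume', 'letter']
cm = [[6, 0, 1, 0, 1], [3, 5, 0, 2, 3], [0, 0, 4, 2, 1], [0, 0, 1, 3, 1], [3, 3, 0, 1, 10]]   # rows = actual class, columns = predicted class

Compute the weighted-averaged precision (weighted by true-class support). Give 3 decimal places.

0.586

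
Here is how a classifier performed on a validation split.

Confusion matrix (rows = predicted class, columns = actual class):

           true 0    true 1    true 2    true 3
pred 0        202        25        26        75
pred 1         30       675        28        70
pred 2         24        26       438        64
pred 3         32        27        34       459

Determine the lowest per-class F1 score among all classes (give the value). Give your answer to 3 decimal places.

Per-class F1 score (2·TP/(2·TP+FP+FN)):
  0: TP=202, FP=25+26+75=126, FN=30+24+32=86 → 404/616 = 0.6558
  1: TP=675, FP=30+28+70=128, FN=25+26+27=78 → 1350/1556 = 0.8676
  2: TP=438, FP=24+26+64=114, FN=26+28+34=88 → 876/1078 = 0.8126
  3: TP=459, FP=32+27+34=93, FN=75+70+64=209 → 918/1220 = 0.7525
Lowest is class '0' with F1 score = 0.656.

0.656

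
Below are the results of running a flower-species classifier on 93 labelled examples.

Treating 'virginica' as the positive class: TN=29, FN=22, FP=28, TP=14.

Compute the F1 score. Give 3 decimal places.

Precision = TP/(TP+FP) = 14/42 = 0.3333
Recall = TP/(TP+FN) = 14/36 = 0.3889
F1 = 2·TP/(2·TP+FP+FN) = 28/78 = 0.359

0.359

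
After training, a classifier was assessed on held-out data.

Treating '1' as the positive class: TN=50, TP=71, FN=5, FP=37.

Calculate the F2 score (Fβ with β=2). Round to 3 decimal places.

Fβ = (1+β²)·TP / ((1+β²)·TP + β²·FN + FP), with β²=4
= 5·71 / (5·71 + 4·5 + 37) = 0.862

0.862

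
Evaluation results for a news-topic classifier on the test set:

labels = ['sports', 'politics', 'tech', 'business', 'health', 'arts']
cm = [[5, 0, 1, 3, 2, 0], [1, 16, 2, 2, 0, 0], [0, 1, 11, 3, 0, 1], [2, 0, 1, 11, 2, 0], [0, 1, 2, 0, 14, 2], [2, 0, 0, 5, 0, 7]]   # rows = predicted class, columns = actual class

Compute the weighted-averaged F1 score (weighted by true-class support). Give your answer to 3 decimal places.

0.655

Per-class F1 score (2·TP/(2·TP+FP+FN)):
  sports: TP=5, FP=0+1+3+2+0=6, FN=1+0+2+0+2=5 → 10/21 = 0.4762
  politics: TP=16, FP=1+2+2+0+0=5, FN=0+1+0+1+0=2 → 32/39 = 0.8205
  tech: TP=11, FP=0+1+3+0+1=5, FN=1+2+1+2+0=6 → 22/33 = 0.6667
  business: TP=11, FP=2+0+1+2+0=5, FN=3+2+3+0+5=13 → 22/40 = 0.5500
  health: TP=14, FP=0+1+2+0+2=5, FN=2+0+0+2+0=4 → 28/37 = 0.7568
  arts: TP=7, FP=2+0+0+5+0=7, FN=0+0+1+0+2=3 → 14/24 = 0.5833
Weighted-F1 score = Σ (supportᵢ/N)·F1 scoreᵢ with N=97: (10/97)·0.4762 + (18/97)·0.8205 + (17/97)·0.6667 + (24/97)·0.5500 + (18/97)·0.7568 + (10/97)·0.5833 = 0.655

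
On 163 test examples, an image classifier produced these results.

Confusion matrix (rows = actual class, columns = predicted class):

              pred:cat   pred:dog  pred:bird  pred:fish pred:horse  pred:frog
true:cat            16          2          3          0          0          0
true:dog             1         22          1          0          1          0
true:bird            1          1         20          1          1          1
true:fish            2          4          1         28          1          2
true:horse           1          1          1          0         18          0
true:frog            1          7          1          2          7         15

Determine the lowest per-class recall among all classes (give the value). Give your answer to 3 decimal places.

0.455

Per-class recall (TP/(TP+FN)):
  cat: TP=16, FN=2+3+0+0+0=5 → 16/21 = 0.7619
  dog: TP=22, FN=1+1+0+1+0=3 → 22/25 = 0.8800
  bird: TP=20, FN=1+1+1+1+1=5 → 20/25 = 0.8000
  fish: TP=28, FN=2+4+1+1+2=10 → 28/38 = 0.7368
  horse: TP=18, FN=1+1+1+0+0=3 → 18/21 = 0.8571
  frog: TP=15, FN=1+7+1+2+7=18 → 15/33 = 0.4545
Lowest is class 'frog' with recall = 0.455.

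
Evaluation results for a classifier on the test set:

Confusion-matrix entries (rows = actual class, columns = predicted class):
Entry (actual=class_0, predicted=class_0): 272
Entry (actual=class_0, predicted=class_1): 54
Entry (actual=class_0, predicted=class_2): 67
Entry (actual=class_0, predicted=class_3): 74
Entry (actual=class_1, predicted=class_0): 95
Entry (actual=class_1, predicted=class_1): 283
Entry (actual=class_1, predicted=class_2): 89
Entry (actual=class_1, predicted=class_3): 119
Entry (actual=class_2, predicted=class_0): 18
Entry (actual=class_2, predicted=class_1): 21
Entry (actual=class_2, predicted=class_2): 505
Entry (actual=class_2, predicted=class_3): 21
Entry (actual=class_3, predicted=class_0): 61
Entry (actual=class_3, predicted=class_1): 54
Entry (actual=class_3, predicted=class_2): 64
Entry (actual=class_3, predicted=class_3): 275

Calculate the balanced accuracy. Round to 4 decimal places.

Balanced accuracy = mean of per-class recall.
  class_0: recall = 272/467 = 0.58244
  class_1: recall = 283/586 = 0.48294
  class_2: recall = 505/565 = 0.89381
  class_3: recall = 275/454 = 0.60573
Mean = (0.58244 + 0.48294 + 0.89381 + 0.60573) / 4 = 0.6412

0.6412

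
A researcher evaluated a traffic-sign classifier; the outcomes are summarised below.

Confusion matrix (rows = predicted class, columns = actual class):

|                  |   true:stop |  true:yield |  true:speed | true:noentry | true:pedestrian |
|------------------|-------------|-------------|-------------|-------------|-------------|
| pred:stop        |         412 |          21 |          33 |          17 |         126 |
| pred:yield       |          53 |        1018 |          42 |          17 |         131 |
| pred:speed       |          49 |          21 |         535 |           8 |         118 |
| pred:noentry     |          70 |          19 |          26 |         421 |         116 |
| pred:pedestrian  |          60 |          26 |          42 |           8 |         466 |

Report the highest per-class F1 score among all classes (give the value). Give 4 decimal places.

0.8605

Per-class F1 score (2·TP/(2·TP+FP+FN)):
  stop: TP=412, FP=21+33+17+126=197, FN=53+49+70+60=232 → 824/1253 = 0.65762
  yield: TP=1018, FP=53+42+17+131=243, FN=21+21+19+26=87 → 2036/2366 = 0.86052
  speed: TP=535, FP=49+21+8+118=196, FN=33+42+26+42=143 → 1070/1409 = 0.75940
  noentry: TP=421, FP=70+19+26+116=231, FN=17+17+8+8=50 → 842/1123 = 0.74978
  pedestrian: TP=466, FP=60+26+42+8=136, FN=126+131+118+116=491 → 932/1559 = 0.59782
Highest is class 'yield' with F1 score = 0.8605.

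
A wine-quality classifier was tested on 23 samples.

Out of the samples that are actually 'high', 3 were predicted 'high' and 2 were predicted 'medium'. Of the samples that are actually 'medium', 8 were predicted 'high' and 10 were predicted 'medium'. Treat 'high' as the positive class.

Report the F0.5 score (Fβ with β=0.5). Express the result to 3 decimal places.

Fβ = (1+β²)·TP / ((1+β²)·TP + β²·FN + FP), with β²=1/4
= 1.25·3 / (1.25·3 + 0.25·2 + 8) = 0.306

0.306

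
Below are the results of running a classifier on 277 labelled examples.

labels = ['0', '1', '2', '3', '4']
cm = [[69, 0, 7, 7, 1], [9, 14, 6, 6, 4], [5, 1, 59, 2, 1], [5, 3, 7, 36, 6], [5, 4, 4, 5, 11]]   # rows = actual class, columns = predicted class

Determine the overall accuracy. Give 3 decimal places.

0.682

Accuracy = trace / total = (69+14+59+36+11=189) / 277 = 189/277 = 0.682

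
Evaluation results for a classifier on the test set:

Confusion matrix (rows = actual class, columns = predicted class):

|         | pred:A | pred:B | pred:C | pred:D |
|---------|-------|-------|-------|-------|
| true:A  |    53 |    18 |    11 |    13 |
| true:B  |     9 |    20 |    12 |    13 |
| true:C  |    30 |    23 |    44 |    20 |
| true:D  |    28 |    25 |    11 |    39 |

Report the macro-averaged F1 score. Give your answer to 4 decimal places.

Per-class F1 score (2·TP/(2·TP+FP+FN)):
  A: TP=53, FP=9+30+28=67, FN=18+11+13=42 → 106/215 = 0.49302
  B: TP=20, FP=18+23+25=66, FN=9+12+13=34 → 40/140 = 0.28571
  C: TP=44, FP=11+12+11=34, FN=30+23+20=73 → 88/195 = 0.45128
  D: TP=39, FP=13+13+20=46, FN=28+25+11=64 → 78/188 = 0.41489
Macro-F1 score = mean = (0.49302 + 0.28571 + 0.45128 + 0.41489) / 4 = 0.4112

0.4112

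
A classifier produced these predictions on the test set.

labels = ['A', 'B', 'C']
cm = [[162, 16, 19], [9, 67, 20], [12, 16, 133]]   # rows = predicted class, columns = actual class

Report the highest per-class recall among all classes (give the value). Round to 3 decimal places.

Per-class recall (TP/(TP+FN)):
  A: TP=162, FN=9+12=21 → 162/183 = 0.8852
  B: TP=67, FN=16+16=32 → 67/99 = 0.6768
  C: TP=133, FN=19+20=39 → 133/172 = 0.7733
Highest is class 'A' with recall = 0.885.

0.885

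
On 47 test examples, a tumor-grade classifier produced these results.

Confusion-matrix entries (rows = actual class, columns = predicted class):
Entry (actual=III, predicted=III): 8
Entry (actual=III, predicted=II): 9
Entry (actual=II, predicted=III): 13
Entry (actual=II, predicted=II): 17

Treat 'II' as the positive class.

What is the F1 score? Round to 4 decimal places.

Precision = TP/(TP+FP) = 17/26 = 0.6538
Recall = TP/(TP+FN) = 17/30 = 0.5667
F1 = 2·TP/(2·TP+FP+FN) = 34/56 = 0.6071

0.6071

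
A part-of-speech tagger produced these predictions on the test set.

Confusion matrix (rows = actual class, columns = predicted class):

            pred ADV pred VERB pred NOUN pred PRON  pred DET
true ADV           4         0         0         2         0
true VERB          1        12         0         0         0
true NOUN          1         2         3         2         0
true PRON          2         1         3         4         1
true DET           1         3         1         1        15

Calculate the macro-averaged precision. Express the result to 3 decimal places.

Per-class precision (TP/(TP+FP)):
  ADV: TP=4, FP=1+1+2+1=5 → 4/9 = 0.4444
  VERB: TP=12, FP=0+2+1+3=6 → 12/18 = 0.6667
  NOUN: TP=3, FP=0+0+3+1=4 → 3/7 = 0.4286
  PRON: TP=4, FP=2+0+2+1=5 → 4/9 = 0.4444
  DET: TP=15, FP=0+0+0+1=1 → 15/16 = 0.9375
Macro-precision = mean = (0.4444 + 0.6667 + 0.4286 + 0.4444 + 0.9375) / 5 = 0.584

0.584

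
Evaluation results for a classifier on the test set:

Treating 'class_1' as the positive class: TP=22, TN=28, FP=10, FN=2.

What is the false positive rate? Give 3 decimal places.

0.263

FPR = FP/(FP+TN) = 10/(10+28) = 0.263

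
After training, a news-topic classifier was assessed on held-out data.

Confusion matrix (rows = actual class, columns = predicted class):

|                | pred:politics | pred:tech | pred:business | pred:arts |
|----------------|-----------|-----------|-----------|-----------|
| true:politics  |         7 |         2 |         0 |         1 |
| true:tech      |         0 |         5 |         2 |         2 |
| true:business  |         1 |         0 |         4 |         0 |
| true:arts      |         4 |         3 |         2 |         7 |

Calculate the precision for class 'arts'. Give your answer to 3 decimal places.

precision = TP/(TP+FP).
arts: TP=7, FP=1+2+0=3 → 7/10 = 0.7000

0.700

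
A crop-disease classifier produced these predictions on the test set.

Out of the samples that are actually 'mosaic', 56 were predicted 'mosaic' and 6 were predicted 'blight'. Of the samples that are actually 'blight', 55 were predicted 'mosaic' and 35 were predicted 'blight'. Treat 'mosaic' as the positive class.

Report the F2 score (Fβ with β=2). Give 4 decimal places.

Fβ = (1+β²)·TP / ((1+β²)·TP + β²·FN + FP), with β²=4
= 5·56 / (5·56 + 4·6 + 55) = 0.7799

0.7799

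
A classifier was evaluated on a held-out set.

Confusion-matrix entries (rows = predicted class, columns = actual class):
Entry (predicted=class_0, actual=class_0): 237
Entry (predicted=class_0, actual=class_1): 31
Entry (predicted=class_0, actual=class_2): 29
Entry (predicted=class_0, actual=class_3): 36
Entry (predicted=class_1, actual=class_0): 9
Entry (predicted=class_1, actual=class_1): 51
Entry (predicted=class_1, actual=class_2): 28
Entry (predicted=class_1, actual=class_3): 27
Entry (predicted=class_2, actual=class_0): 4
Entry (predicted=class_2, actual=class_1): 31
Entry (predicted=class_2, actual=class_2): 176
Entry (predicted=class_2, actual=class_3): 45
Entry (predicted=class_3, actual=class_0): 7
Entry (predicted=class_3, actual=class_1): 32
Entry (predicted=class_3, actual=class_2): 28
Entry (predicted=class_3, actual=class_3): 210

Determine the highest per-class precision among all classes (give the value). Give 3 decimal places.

0.758

Per-class precision (TP/(TP+FP)):
  class_0: TP=237, FP=31+29+36=96 → 237/333 = 0.7117
  class_1: TP=51, FP=9+28+27=64 → 51/115 = 0.4435
  class_2: TP=176, FP=4+31+45=80 → 176/256 = 0.6875
  class_3: TP=210, FP=7+32+28=67 → 210/277 = 0.7581
Highest is class 'class_3' with precision = 0.758.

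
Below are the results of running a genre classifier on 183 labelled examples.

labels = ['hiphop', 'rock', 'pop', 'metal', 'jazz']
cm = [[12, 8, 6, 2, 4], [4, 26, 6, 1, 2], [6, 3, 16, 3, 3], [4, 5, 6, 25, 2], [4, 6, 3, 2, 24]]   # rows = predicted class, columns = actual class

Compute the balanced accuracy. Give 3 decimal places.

Balanced accuracy = mean of per-class recall.
  hiphop: recall = 12/30 = 0.4000
  rock: recall = 26/48 = 0.5417
  pop: recall = 16/37 = 0.4324
  metal: recall = 25/33 = 0.7576
  jazz: recall = 24/35 = 0.6857
Mean = (0.4000 + 0.5417 + 0.4324 + 0.7576 + 0.6857) / 5 = 0.563

0.563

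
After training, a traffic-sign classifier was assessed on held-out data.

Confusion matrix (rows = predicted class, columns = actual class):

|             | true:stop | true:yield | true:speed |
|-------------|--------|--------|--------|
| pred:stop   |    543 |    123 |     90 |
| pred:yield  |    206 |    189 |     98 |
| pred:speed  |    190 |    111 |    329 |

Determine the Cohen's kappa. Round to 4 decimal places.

0.3278

Observed agreement pₒ = trace/N = 1061/1879 = 0.56466
Expected agreement pₑ = Σ (rowᵢ·colᵢ)/N² = (939·756 + 423·493 + 517·630)/1879² = 0.35238
κ = (pₒ − pₑ)/(1 − pₑ) = (0.56466 − 0.35238)/(1 − 0.35238) = 0.3278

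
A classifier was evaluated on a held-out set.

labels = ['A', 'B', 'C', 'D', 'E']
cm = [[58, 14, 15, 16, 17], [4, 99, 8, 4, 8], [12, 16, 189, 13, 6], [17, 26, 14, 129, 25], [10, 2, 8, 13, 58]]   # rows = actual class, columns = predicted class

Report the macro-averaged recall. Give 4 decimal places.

Per-class recall (TP/(TP+FN)):
  A: TP=58, FN=14+15+16+17=62 → 58/120 = 0.48333
  B: TP=99, FN=4+8+4+8=24 → 99/123 = 0.80488
  C: TP=189, FN=12+16+13+6=47 → 189/236 = 0.80085
  D: TP=129, FN=17+26+14+25=82 → 129/211 = 0.61137
  E: TP=58, FN=10+2+8+13=33 → 58/91 = 0.63736
Macro-recall = mean = (0.48333 + 0.80488 + 0.80085 + 0.61137 + 0.63736) / 5 = 0.6676

0.6676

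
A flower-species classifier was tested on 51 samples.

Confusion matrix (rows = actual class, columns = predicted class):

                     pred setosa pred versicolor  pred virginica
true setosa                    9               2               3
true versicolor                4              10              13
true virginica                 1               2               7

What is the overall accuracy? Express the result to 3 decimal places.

Accuracy = trace / total = (9+10+7=26) / 51 = 26/51 = 0.510

0.510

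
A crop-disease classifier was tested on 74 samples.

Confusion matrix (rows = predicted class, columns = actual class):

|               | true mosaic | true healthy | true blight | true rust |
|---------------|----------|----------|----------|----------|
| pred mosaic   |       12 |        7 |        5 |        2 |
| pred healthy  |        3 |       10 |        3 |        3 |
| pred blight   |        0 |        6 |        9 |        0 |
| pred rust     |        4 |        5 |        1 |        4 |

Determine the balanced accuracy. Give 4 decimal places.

Balanced accuracy = mean of per-class recall.
  mosaic: recall = 12/19 = 0.63158
  healthy: recall = 10/28 = 0.35714
  blight: recall = 9/18 = 0.50000
  rust: recall = 4/9 = 0.44444
Mean = (0.63158 + 0.35714 + 0.50000 + 0.44444) / 4 = 0.4833

0.4833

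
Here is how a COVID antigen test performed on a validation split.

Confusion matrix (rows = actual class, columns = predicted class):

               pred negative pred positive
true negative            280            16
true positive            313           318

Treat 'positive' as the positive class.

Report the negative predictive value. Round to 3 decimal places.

0.472

NPV = TN/(TN+FN) = 280/(280+313) = 0.472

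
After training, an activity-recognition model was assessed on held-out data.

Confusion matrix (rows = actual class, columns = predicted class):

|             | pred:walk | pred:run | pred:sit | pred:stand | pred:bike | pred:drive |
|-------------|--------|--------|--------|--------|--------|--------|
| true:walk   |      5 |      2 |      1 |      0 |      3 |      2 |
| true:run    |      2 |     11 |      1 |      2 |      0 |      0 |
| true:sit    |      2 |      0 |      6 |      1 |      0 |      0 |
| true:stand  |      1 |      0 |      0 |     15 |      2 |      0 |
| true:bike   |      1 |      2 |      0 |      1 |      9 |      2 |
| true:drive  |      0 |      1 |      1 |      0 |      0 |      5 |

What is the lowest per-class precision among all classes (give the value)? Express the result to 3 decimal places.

0.455

Per-class precision (TP/(TP+FP)):
  walk: TP=5, FP=2+2+1+1+0=6 → 5/11 = 0.4545
  run: TP=11, FP=2+0+0+2+1=5 → 11/16 = 0.6875
  sit: TP=6, FP=1+1+0+0+1=3 → 6/9 = 0.6667
  stand: TP=15, FP=0+2+1+1+0=4 → 15/19 = 0.7895
  bike: TP=9, FP=3+0+0+2+0=5 → 9/14 = 0.6429
  drive: TP=5, FP=2+0+0+0+2=4 → 5/9 = 0.5556
Lowest is class 'walk' with precision = 0.455.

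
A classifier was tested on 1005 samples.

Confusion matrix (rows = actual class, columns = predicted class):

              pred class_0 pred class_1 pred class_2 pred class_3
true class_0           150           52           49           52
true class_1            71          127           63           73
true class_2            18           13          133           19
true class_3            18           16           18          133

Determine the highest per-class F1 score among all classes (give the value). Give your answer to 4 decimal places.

0.5964

Per-class F1 score (2·TP/(2·TP+FP+FN)):
  class_0: TP=150, FP=71+18+18=107, FN=52+49+52=153 → 300/560 = 0.53571
  class_1: TP=127, FP=52+13+16=81, FN=71+63+73=207 → 254/542 = 0.46863
  class_2: TP=133, FP=49+63+18=130, FN=18+13+19=50 → 266/446 = 0.59641
  class_3: TP=133, FP=52+73+19=144, FN=18+16+18=52 → 266/462 = 0.57576
Highest is class 'class_2' with F1 score = 0.5964.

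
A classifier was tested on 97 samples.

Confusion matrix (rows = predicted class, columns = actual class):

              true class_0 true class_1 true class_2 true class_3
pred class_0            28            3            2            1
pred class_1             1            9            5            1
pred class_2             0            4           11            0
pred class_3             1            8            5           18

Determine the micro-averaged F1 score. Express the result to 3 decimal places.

0.680

Micro-averaging pools counts across classes: ΣTP=66, ΣFP=31, ΣFN=31.
Micro-F1 score = 2·TP/(2·TP+FP+FN) on pooled counts = 0.680 (equals overall accuracy in single-label multiclass).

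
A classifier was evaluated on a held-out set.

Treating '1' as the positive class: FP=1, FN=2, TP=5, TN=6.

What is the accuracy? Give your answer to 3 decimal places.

0.786

Accuracy = (TP+TN)/N = (5+6)/14 = 0.786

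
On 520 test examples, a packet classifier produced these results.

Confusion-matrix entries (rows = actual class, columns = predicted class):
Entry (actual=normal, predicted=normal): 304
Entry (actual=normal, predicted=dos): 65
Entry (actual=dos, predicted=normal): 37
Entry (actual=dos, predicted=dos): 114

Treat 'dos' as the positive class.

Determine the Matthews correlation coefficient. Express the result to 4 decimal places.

0.5530

MCC = (TP·TN − FP·FN) / √((TP+FP)(TP+FN)(TN+FP)(TN+FN))
Numerator = 114·304 − 65·37 = 32251
Denominator = √(179·151·369·341) = √3401032041 = 58318.3680
MCC = 32251 / 58318.3680 = 0.5530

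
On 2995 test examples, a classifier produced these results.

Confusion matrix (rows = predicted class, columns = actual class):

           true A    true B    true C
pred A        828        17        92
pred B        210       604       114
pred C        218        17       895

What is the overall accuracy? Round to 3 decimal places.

0.777

Accuracy = trace / total = (828+604+895=2327) / 2995 = 2327/2995 = 0.777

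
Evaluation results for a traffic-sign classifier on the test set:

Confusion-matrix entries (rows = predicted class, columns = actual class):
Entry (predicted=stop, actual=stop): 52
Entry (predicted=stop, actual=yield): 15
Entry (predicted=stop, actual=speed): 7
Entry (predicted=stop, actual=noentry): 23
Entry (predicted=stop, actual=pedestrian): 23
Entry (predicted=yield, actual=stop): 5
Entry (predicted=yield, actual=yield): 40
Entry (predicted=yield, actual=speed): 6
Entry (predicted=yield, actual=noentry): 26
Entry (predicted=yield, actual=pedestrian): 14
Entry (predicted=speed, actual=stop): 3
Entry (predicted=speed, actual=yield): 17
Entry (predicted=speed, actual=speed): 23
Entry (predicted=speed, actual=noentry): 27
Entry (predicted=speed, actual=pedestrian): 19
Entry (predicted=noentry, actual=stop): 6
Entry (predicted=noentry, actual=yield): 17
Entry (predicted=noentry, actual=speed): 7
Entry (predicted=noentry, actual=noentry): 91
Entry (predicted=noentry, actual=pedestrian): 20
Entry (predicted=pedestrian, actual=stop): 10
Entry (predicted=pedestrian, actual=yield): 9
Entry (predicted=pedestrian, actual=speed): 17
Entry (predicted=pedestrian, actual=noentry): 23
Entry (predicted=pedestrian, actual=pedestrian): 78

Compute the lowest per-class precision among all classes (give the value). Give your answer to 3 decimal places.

0.258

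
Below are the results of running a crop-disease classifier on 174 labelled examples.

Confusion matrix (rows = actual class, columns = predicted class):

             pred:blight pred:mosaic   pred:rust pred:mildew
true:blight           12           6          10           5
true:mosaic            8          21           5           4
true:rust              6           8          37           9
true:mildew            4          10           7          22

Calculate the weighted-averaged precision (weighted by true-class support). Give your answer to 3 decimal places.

Per-class precision (TP/(TP+FP)):
  blight: TP=12, FP=8+6+4=18 → 12/30 = 0.4000
  mosaic: TP=21, FP=6+8+10=24 → 21/45 = 0.4667
  rust: TP=37, FP=10+5+7=22 → 37/59 = 0.6271
  mildew: TP=22, FP=5+4+9=18 → 22/40 = 0.5500
Weighted-precision = Σ (supportᵢ/N)·precisionᵢ with N=174: (33/174)·0.4000 + (38/174)·0.4667 + (60/174)·0.6271 + (43/174)·0.5500 = 0.530

0.530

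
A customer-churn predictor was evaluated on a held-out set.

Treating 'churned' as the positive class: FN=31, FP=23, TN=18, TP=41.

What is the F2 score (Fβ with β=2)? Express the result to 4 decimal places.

Fβ = (1+β²)·TP / ((1+β²)·TP + β²·FN + FP), with β²=4
= 5·41 / (5·41 + 4·31 + 23) = 0.5824

0.5824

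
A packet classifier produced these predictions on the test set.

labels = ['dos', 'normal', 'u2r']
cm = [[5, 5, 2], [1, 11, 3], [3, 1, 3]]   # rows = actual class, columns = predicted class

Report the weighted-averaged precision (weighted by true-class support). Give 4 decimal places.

0.5588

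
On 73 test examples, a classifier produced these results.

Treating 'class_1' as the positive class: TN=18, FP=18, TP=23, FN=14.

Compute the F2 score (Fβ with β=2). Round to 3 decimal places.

Fβ = (1+β²)·TP / ((1+β²)·TP + β²·FN + FP), with β²=4
= 5·23 / (5·23 + 4·14 + 18) = 0.608

0.608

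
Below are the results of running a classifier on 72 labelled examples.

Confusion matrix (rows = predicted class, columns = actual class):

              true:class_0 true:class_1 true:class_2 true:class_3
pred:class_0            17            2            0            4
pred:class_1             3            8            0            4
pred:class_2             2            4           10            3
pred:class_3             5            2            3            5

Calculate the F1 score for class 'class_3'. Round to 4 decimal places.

0.3226

F1 score = 2·TP/(2·TP+FP+FN).
class_3: TP=5, FP=5+2+3=10, FN=4+4+3=11 → 10/31 = 0.32258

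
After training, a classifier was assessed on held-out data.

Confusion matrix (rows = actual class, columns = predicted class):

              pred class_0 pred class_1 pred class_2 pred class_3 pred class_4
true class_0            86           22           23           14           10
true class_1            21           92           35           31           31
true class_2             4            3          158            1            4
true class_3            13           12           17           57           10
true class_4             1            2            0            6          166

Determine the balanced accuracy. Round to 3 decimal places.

Balanced accuracy = mean of per-class recall.
  class_0: recall = 86/155 = 0.5548
  class_1: recall = 92/210 = 0.4381
  class_2: recall = 158/170 = 0.9294
  class_3: recall = 57/109 = 0.5229
  class_4: recall = 166/175 = 0.9486
Mean = (0.5548 + 0.4381 + 0.9294 + 0.5229 + 0.9486) / 5 = 0.679

0.679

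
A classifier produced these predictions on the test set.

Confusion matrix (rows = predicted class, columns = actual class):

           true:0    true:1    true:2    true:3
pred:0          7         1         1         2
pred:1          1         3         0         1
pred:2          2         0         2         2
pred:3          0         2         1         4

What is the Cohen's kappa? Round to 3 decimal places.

0.386

Observed agreement pₒ = trace/N = 16/29 = 0.5517
Expected agreement pₑ = Σ (rowᵢ·colᵢ)/N² = (10·11 + 6·5 + 4·6 + 9·7)/29² = 0.2699
κ = (pₒ − pₑ)/(1 − pₑ) = (0.5517 − 0.2699)/(1 − 0.2699) = 0.386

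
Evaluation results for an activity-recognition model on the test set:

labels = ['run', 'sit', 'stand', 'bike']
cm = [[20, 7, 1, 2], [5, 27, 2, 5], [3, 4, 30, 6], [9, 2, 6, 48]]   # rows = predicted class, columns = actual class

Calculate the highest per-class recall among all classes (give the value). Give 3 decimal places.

Per-class recall (TP/(TP+FN)):
  run: TP=20, FN=5+3+9=17 → 20/37 = 0.5405
  sit: TP=27, FN=7+4+2=13 → 27/40 = 0.6750
  stand: TP=30, FN=1+2+6=9 → 30/39 = 0.7692
  bike: TP=48, FN=2+5+6=13 → 48/61 = 0.7869
Highest is class 'bike' with recall = 0.787.

0.787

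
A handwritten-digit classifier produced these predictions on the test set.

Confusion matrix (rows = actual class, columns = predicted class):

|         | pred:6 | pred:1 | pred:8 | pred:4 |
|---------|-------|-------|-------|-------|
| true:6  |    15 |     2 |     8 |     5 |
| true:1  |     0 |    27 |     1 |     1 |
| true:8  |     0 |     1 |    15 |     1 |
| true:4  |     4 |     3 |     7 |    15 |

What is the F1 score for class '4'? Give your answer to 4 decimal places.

Treat '4' as positive and all other classes as negative.
F1 score = 2·TP/(2·TP+FP+FN).
4: TP=15, FP=5+1+1=7, FN=4+3+7=14 → 30/51 = 0.58824

0.5882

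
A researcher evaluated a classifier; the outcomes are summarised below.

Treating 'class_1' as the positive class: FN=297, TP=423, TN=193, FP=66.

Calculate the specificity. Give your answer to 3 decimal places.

0.745

Specificity = TN/(TN+FP) = 193/(193+66) = 0.745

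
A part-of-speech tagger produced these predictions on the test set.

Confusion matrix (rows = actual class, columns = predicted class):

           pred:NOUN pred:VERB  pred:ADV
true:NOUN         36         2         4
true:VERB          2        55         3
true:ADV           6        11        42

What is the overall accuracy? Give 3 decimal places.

Accuracy = trace / total = (36+55+42=133) / 161 = 133/161 = 0.826

0.826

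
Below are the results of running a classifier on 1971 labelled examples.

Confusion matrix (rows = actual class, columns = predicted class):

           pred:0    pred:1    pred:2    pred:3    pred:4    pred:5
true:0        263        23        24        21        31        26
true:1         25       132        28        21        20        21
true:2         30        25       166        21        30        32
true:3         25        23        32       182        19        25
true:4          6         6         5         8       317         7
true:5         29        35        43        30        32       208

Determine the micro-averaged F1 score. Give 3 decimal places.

0.643

Micro-averaging pools counts across classes: ΣTP=1268, ΣFP=703, ΣFN=703.
Micro-F1 score = 2·TP/(2·TP+FP+FN) on pooled counts = 0.643 (equals overall accuracy in single-label multiclass).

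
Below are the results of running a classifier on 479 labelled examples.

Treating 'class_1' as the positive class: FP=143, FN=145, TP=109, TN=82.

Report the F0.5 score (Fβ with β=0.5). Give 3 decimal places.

0.432

Fβ = (1+β²)·TP / ((1+β²)·TP + β²·FN + FP), with β²=1/4
= 1.25·109 / (1.25·109 + 0.25·145 + 143) = 0.432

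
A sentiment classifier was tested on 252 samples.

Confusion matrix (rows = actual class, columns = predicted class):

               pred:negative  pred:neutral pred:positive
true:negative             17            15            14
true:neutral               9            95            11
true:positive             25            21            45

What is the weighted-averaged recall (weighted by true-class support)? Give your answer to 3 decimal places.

Per-class recall (TP/(TP+FN)):
  negative: TP=17, FN=15+14=29 → 17/46 = 0.3696
  neutral: TP=95, FN=9+11=20 → 95/115 = 0.8261
  positive: TP=45, FN=25+21=46 → 45/91 = 0.4945
Weighted-recall = Σ (supportᵢ/N)·recallᵢ with N=252: (46/252)·0.3696 + (115/252)·0.8261 + (91/252)·0.4945 = 0.623

0.623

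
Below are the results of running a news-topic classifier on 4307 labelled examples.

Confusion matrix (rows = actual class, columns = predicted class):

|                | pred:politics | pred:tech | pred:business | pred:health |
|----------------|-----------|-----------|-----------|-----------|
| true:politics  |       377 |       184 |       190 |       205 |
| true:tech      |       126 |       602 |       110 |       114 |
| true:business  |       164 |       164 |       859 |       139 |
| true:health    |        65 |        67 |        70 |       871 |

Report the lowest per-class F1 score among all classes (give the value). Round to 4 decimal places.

0.4467

Per-class F1 score (2·TP/(2·TP+FP+FN)):
  politics: TP=377, FP=126+164+65=355, FN=184+190+205=579 → 754/1688 = 0.44668
  tech: TP=602, FP=184+164+67=415, FN=126+110+114=350 → 1204/1969 = 0.61148
  business: TP=859, FP=190+110+70=370, FN=164+164+139=467 → 1718/2555 = 0.67241
  health: TP=871, FP=205+114+139=458, FN=65+67+70=202 → 1742/2402 = 0.72523
Lowest is class 'politics' with F1 score = 0.4467.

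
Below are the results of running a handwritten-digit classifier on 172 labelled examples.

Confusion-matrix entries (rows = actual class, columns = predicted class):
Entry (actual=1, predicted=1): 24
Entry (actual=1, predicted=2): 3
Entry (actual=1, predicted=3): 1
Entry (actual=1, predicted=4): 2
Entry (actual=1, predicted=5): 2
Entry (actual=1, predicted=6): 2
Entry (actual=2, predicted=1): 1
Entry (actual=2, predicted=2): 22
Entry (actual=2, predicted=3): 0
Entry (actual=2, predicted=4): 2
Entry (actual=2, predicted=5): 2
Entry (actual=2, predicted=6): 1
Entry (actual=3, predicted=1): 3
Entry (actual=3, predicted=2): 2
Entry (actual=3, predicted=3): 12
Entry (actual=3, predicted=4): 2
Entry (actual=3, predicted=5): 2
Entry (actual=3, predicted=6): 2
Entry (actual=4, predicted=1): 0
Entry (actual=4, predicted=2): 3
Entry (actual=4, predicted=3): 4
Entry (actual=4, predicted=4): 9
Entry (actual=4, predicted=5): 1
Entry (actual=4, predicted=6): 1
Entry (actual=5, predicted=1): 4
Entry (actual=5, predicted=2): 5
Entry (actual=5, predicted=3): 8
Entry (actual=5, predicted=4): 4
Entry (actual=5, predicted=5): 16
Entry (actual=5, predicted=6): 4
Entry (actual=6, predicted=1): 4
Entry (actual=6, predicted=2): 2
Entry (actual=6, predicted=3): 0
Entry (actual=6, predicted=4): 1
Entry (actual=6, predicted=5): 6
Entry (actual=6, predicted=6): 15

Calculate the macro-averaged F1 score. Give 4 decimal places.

Per-class F1 score (2·TP/(2·TP+FP+FN)):
  1: TP=24, FP=1+3+0+4+4=12, FN=3+1+2+2+2=10 → 48/70 = 0.68571
  2: TP=22, FP=3+2+3+5+2=15, FN=1+0+2+2+1=6 → 44/65 = 0.67692
  3: TP=12, FP=1+0+4+8+0=13, FN=3+2+2+2+2=11 → 24/48 = 0.50000
  4: TP=9, FP=2+2+2+4+1=11, FN=0+3+4+1+1=9 → 18/38 = 0.47368
  5: TP=16, FP=2+2+2+1+6=13, FN=4+5+8+4+4=25 → 32/70 = 0.45714
  6: TP=15, FP=2+1+2+1+4=10, FN=4+2+0+1+6=13 → 30/53 = 0.56604
Macro-F1 score = mean = (0.68571 + 0.67692 + 0.50000 + 0.47368 + 0.45714 + 0.56604) / 6 = 0.5599

0.5599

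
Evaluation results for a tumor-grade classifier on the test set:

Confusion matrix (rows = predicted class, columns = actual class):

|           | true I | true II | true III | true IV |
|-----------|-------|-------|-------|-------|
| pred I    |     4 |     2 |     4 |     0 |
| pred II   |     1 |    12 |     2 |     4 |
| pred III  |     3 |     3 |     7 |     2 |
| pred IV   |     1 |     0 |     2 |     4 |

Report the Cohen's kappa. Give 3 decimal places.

Observed agreement pₒ = trace/N = 27/51 = 0.5294
Expected agreement pₑ = Σ (rowᵢ·colᵢ)/N² = (9·10 + 17·19 + 15·15 + 10·7)/51² = 0.2722
κ = (pₒ − pₑ)/(1 − pₑ) = (0.5294 − 0.2722)/(1 − 0.2722) = 0.353

0.353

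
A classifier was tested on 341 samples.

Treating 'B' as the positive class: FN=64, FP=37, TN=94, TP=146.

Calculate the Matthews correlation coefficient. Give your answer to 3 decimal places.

0.403

MCC = (TP·TN − FP·FN) / √((TP+FP)(TP+FN)(TN+FP)(TN+FN))
Numerator = 146·94 − 37·64 = 11356
Denominator = √(183·210·131·158) = √795424140 = 28203.2647
MCC = 11356 / 28203.2647 = 0.403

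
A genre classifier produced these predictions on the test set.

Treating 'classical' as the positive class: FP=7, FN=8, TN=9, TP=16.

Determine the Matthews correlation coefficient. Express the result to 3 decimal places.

MCC = (TP·TN − FP·FN) / √((TP+FP)(TP+FN)(TN+FP)(TN+FN))
Numerator = 16·9 − 7·8 = 88
Denominator = √(23·24·16·17) = √150144 = 387.4842
MCC = 88 / 387.4842 = 0.227

0.227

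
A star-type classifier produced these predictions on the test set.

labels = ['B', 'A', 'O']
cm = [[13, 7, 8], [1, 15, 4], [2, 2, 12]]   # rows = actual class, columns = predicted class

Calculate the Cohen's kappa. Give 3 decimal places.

0.448

Observed agreement pₒ = trace/N = 40/64 = 0.6250
Expected agreement pₑ = Σ (rowᵢ·colᵢ)/N² = (28·16 + 20·24 + 16·24)/64² = 0.3203
κ = (pₒ − pₑ)/(1 − pₑ) = (0.6250 − 0.3203)/(1 − 0.3203) = 0.448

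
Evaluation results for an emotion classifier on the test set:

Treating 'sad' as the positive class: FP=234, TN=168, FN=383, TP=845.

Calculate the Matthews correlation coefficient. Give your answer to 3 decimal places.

0.097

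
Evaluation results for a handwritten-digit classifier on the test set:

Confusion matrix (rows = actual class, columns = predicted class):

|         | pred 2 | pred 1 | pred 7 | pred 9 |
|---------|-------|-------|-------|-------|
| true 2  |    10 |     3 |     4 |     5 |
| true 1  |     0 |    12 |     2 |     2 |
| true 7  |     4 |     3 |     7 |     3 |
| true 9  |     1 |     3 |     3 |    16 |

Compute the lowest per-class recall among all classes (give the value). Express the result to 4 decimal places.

0.4118

Per-class recall (TP/(TP+FN)):
  2: TP=10, FN=3+4+5=12 → 10/22 = 0.45455
  1: TP=12, FN=0+2+2=4 → 12/16 = 0.75000
  7: TP=7, FN=4+3+3=10 → 7/17 = 0.41176
  9: TP=16, FN=1+3+3=7 → 16/23 = 0.69565
Lowest is class '7' with recall = 0.4118.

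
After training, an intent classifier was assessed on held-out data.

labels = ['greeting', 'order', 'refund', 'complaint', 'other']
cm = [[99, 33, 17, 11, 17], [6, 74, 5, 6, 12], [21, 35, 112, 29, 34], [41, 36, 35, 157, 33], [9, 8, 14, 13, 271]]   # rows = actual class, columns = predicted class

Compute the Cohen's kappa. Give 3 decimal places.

Observed agreement pₒ = trace/N = 713/1128 = 0.6321
Expected agreement pₑ = Σ (rowᵢ·colᵢ)/N² = (177·176 + 103·186 + 231·183 + 302·216 + 315·367)/1128² = 0.2149
κ = (pₒ − pₑ)/(1 − pₑ) = (0.6321 − 0.2149)/(1 − 0.2149) = 0.531

0.531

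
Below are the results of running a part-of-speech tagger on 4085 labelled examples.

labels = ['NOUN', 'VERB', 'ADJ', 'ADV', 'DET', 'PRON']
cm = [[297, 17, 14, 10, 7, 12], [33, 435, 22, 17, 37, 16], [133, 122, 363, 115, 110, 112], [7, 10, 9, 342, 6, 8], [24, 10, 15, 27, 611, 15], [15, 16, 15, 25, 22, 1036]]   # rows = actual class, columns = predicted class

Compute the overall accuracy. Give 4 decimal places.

Accuracy = trace / total = (297+435+363+342+611+1036=3084) / 4085 = 3084/4085 = 0.7550

0.7550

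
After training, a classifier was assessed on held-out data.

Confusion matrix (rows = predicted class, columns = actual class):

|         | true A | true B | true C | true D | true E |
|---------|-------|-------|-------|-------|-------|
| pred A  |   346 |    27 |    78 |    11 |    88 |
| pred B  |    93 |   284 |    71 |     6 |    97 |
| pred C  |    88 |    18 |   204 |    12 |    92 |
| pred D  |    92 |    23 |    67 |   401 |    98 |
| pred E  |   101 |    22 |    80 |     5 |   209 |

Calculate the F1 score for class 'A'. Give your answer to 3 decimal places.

0.545

F1 score = 2·TP/(2·TP+FP+FN).
A: TP=346, FP=27+78+11+88=204, FN=93+88+92+101=374 → 692/1270 = 0.5449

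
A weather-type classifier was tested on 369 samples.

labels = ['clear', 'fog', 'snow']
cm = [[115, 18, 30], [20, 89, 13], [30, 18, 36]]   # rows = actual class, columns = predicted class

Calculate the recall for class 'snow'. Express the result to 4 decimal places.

Take TP from the diagonal, FP from the rest of the 'snow' prediction marginal, FN from the rest of the 'snow' actual marginal.
recall = TP/(TP+FN).
snow: TP=36, FN=30+18=48 → 36/84 = 0.42857

0.4286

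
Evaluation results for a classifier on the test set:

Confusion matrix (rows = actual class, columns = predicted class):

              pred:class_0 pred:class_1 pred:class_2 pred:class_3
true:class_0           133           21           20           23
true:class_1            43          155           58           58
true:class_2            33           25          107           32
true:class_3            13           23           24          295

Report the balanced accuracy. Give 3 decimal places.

Balanced accuracy = mean of per-class recall.
  class_0: recall = 133/197 = 0.6751
  class_1: recall = 155/314 = 0.4936
  class_2: recall = 107/197 = 0.5431
  class_3: recall = 295/355 = 0.8310
Mean = (0.6751 + 0.4936 + 0.5431 + 0.8310) / 4 = 0.636

0.636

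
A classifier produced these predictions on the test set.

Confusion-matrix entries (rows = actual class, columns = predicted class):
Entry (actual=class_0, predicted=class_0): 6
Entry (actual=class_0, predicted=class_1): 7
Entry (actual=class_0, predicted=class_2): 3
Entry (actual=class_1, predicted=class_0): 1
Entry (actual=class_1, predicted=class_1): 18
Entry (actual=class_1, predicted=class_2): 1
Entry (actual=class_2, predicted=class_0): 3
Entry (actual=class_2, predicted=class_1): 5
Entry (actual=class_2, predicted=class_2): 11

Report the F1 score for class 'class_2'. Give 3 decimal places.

Treat 'class_2' as positive and all other classes as negative.
F1 score = 2·TP/(2·TP+FP+FN).
class_2: TP=11, FP=3+1=4, FN=3+5=8 → 22/34 = 0.6471

0.647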